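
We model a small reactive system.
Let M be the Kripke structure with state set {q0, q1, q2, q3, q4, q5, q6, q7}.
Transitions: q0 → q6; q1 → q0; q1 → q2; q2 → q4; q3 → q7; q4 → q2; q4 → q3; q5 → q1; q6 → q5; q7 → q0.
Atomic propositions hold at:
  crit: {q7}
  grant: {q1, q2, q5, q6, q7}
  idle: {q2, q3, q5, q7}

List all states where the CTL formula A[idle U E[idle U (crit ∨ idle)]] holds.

Sat(crit ∨ idle) = {q2, q3, q5, q7}
E[idle U (crit ∨ idle)]: least fixpoint, start Z0 = Sat((crit ∨ idle)) = {q2, q3, q5, q7}, add states in Sat(idle) with some successor in Z. Already a fixed point.
Sat(E[idle U (crit ∨ idle)]) = {q2, q3, q5, q7}
A[idle U E[idle U (crit ∨ idle)]]: least fixpoint, start Z0 = Sat(E[idle U (crit ∨ idle)]) = {q2, q3, q5, q7}, add states in Sat(idle) with every successor in Z. Already a fixed point.
Sat(A[idle U E[idle U (crit ∨ idle)]]) = {q2, q3, q5, q7}

{q2, q3, q5, q7}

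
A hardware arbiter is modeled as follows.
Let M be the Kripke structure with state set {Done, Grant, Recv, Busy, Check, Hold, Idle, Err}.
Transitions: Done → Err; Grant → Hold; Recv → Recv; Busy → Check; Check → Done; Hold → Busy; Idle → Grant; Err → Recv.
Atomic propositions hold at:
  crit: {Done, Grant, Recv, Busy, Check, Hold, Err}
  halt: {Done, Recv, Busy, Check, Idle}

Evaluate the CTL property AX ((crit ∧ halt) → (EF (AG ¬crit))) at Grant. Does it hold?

Sat(crit ∧ halt) = {Done, Recv, Busy, Check}
Sat(¬crit) = {Idle}
AG ¬crit: greatest fixpoint, start Z0 = {Idle}, keep only states in Sat with every successor in Z. Z1 = ∅; fixed.
Sat(AG ¬crit) = ∅
EF (AG ¬crit): least fixpoint, start Z0 = ∅, add states with some successor in Z. Already a fixed point.
Sat(EF (AG ¬crit)) = ∅
Sat((crit ∧ halt) → (EF (AG ¬crit))) = {Grant, Hold, Idle, Err}
Sat(AX ((crit ∧ halt) → (EF (AG ¬crit)))) = {s : every successor in {Grant, Hold, Idle, Err}} = {Done, Grant, Idle}
Grant ∈ Sat(AX ((crit ∧ halt) → (EF (AG ¬crit)))) = {Done, Grant, Idle}, so the formula holds at Grant.

Yes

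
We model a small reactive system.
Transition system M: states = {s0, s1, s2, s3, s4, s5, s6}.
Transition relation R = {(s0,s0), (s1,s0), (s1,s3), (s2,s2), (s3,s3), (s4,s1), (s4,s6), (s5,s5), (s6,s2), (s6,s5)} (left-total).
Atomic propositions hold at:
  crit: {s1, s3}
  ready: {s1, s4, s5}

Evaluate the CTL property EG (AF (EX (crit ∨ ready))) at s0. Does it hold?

No

Sat(crit ∨ ready) = {s1, s3, s4, s5}
Sat(EX (crit ∨ ready)) = {s : some successor in {s1, s3, s4, s5}} = {s1, s3, s4, s5, s6}
AF (EX (crit ∨ ready)): least fixpoint, start Z0 = {s1, s3, s4, s5, s6}, add states with every successor in Z. Already a fixed point.
Sat(AF (EX (crit ∨ ready))) = {s1, s3, s4, s5, s6}
EG (AF (EX (crit ∨ ready))): greatest fixpoint, start Z0 = {s1, s3, s4, s5, s6}, keep only states in Sat with some successor in Z. Already a fixed point.
Sat(EG (AF (EX (crit ∨ ready)))) = {s1, s3, s4, s5, s6}
s0 ∉ Sat(EG (AF (EX (crit ∨ ready)))) = {s1, s3, s4, s5, s6}, so the formula does not hold at s0.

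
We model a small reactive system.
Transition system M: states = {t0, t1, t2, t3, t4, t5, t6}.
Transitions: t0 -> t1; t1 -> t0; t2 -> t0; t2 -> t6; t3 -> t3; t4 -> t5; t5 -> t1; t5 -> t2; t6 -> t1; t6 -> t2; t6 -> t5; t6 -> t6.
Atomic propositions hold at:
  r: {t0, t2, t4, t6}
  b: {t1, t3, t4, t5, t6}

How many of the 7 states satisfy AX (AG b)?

1

AG b: greatest fixpoint, start Z0 = {t1, t3, t4, t5, t6}, keep only states in Sat with every successor in Z. Z1 = {t3, t4}; Z2 = {t3}; fixed.
Sat(AG b) = {t3}
Sat(AX (AG b)) = {s : every successor in {t3}} = {t3}
|Sat(AX (AG b))| = |{t3}| = 1.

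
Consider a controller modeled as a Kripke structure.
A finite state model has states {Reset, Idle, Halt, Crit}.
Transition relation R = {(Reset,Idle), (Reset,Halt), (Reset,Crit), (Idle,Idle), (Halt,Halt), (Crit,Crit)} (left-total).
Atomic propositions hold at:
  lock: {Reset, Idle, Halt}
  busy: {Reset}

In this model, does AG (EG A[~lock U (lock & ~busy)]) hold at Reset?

No

Sat(~lock) = {Crit}
Sat(~busy) = {Idle, Halt, Crit}
Sat(lock & ~busy) = {Idle, Halt}
A[~lock U (lock & ~busy)]: least fixpoint, start Z0 = Sat((lock & ~busy)) = {Idle, Halt}, add states in Sat(~lock) with every successor in Z. Already a fixed point.
Sat(A[~lock U (lock & ~busy)]) = {Idle, Halt}
EG A[~lock U (lock & ~busy)]: greatest fixpoint, start Z0 = {Idle, Halt}, keep only states in Sat with some successor in Z. Already a fixed point.
Sat(EG A[~lock U (lock & ~busy)]) = {Idle, Halt}
AG (EG A[~lock U (lock & ~busy)]): greatest fixpoint, start Z0 = {Idle, Halt}, keep only states in Sat with every successor in Z. Already a fixed point.
Sat(AG (EG A[~lock U (lock & ~busy)])) = {Idle, Halt}
Reset ∉ Sat(AG (EG A[~lock U (lock & ~busy)])) = {Idle, Halt}, so the formula does not hold at Reset.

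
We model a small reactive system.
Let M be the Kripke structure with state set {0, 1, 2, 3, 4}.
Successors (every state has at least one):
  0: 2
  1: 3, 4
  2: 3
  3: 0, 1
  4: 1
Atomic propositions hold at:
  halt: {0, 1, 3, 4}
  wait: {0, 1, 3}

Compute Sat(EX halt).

{1, 2, 3, 4}

Sat(EX halt) = {s : some successor in {0, 1, 3, 4}} = {1, 2, 3, 4}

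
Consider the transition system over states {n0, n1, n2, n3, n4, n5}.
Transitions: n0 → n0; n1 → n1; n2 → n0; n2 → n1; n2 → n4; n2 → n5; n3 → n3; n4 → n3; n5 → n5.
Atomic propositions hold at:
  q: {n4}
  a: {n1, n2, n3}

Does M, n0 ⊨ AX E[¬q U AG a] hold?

Sat(¬q) = {n0, n1, n2, n3, n5}
AG a: greatest fixpoint, start Z0 = {n1, n2, n3}, keep only states in Sat with every successor in Z. Z1 = {n1, n3}; fixed.
Sat(AG a) = {n1, n3}
E[¬q U AG a]: least fixpoint, start Z0 = Sat(AG a) = {n1, n3}, add states in Sat(¬q) with some successor in Z. Z1 = {n1, n2, n3}; fixed.
Sat(E[¬q U AG a]) = {n1, n2, n3}
Sat(AX E[¬q U AG a]) = {s : every successor in {n1, n2, n3}} = {n1, n3, n4}
n0 ∉ Sat(AX E[¬q U AG a]) = {n1, n3, n4}, so the formula does not hold at n0.

No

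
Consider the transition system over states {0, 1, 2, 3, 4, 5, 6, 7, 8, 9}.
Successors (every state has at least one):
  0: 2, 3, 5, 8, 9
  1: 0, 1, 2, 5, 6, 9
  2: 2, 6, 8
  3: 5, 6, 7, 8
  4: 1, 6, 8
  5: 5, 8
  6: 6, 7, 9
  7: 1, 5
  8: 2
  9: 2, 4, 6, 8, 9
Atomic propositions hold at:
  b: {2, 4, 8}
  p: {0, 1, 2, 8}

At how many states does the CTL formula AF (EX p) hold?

Sat(EX p) = {s : some successor in {0, 1, 2, 8}} = {0, 1, 2, 3, 4, 5, 7, 8, 9}
AF (EX p): least fixpoint, start Z0 = {0, 1, 2, 3, 4, 5, 7, 8, 9}, add states with every successor in Z. Already a fixed point.
Sat(AF (EX p)) = {0, 1, 2, 3, 4, 5, 7, 8, 9}
|Sat(AF (EX p))| = |{0, 1, 2, 3, 4, 5, 7, 8, 9}| = 9.

9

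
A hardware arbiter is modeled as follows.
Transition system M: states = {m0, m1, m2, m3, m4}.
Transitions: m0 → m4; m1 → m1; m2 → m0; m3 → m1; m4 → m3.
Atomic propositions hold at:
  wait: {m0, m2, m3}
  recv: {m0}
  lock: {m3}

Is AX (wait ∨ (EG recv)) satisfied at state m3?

EG recv: greatest fixpoint, start Z0 = {m0}, keep only states in Sat with some successor in Z. Z1 = ∅; fixed.
Sat(EG recv) = ∅
Sat(wait ∨ (EG recv)) = {m0, m2, m3}
Sat(AX (wait ∨ (EG recv))) = {s : every successor in {m0, m2, m3}} = {m2, m4}
m3 ∉ Sat(AX (wait ∨ (EG recv))) = {m2, m4}, so the formula does not hold at m3.

No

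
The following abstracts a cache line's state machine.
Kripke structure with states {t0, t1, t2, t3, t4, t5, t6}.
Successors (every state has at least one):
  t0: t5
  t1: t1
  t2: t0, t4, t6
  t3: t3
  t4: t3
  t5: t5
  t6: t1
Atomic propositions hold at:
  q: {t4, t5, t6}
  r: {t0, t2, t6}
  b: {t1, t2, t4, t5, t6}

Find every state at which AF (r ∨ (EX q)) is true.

Sat(EX q) = {s : some successor in {t4, t5, t6}} = {t0, t2, t5}
Sat(r ∨ (EX q)) = {t0, t2, t5, t6}
AF (r ∨ (EX q)): least fixpoint, start Z0 = {t0, t2, t5, t6}, add states with every successor in Z. Already a fixed point.
Sat(AF (r ∨ (EX q))) = {t0, t2, t5, t6}

{t0, t2, t5, t6}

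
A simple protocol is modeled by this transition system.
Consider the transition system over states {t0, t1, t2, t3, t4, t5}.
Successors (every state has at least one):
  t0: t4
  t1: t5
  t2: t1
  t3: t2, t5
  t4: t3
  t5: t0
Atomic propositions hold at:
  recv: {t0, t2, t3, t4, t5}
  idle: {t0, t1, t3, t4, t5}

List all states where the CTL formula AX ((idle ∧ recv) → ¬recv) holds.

{t2}

Sat(idle ∧ recv) = {t0, t3, t4, t5}
Sat(¬recv) = {t1}
Sat((idle ∧ recv) → ¬recv) = {t1, t2}
Sat(AX ((idle ∧ recv) → ¬recv)) = {s : every successor in {t1, t2}} = {t2}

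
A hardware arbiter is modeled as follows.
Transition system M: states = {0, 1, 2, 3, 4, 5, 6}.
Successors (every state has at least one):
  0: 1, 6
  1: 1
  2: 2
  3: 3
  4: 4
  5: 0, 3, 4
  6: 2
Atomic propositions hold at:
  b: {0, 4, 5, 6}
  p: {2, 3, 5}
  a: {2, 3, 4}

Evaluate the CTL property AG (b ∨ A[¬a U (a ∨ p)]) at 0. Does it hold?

Sat(¬a) = {0, 1, 5, 6}
Sat(a ∨ p) = {2, 3, 4, 5}
A[¬a U (a ∨ p)]: least fixpoint, start Z0 = Sat((a ∨ p)) = {2, 3, 4, 5}, add states in Sat(¬a) with every successor in Z. Z1 = {2, 3, 4, 5, 6}; fixed.
Sat(A[¬a U (a ∨ p)]) = {2, 3, 4, 5, 6}
Sat(b ∨ A[¬a U (a ∨ p)]) = {0, 2, 3, 4, 5, 6}
AG (b ∨ A[¬a U (a ∨ p)]): greatest fixpoint, start Z0 = {0, 2, 3, 4, 5, 6}, keep only states in Sat with every successor in Z. Z1 = {2, 3, 4, 5, 6}; Z2 = {2, 3, 4, 6}; fixed.
Sat(AG (b ∨ A[¬a U (a ∨ p)])) = {2, 3, 4, 6}
0 ∉ Sat(AG (b ∨ A[¬a U (a ∨ p)])) = {2, 3, 4, 6}, so the formula does not hold at 0.

No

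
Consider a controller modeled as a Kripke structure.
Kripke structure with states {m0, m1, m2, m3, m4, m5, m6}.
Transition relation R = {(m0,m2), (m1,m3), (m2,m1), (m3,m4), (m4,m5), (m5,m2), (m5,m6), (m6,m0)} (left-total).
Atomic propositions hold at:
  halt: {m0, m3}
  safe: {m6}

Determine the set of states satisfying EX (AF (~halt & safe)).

Sat(~halt) = {m1, m2, m4, m5, m6}
Sat(~halt & safe) = {m6}
AF (~halt & safe): least fixpoint, start Z0 = {m6}, add states with every successor in Z. Already a fixed point.
Sat(AF (~halt & safe)) = {m6}
Sat(EX (AF (~halt & safe))) = {s : some successor in {m6}} = {m5}

{m5}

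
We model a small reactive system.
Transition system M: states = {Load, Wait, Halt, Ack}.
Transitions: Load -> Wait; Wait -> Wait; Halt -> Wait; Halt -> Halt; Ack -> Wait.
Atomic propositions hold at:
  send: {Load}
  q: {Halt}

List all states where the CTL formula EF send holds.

{Load}

EF send: least fixpoint, start Z0 = {Load}, add states with some successor in Z. Already a fixed point.
Sat(EF send) = {Load}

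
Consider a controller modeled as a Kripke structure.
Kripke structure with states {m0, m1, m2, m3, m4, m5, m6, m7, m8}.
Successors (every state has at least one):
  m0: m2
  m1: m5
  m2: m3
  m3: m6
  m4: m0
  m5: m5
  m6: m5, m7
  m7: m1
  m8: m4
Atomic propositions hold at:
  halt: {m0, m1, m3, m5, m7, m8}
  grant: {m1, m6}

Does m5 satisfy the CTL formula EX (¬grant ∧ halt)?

Sat(¬grant) = {m0, m2, m3, m4, m5, m7, m8}
Sat(¬grant ∧ halt) = {m0, m3, m5, m7, m8}
Sat(EX (¬grant ∧ halt)) = {s : some successor in {m0, m3, m5, m7, m8}} = {m1, m2, m4, m5, m6}
m5 ∈ Sat(EX (¬grant ∧ halt)) = {m1, m2, m4, m5, m6}, so the formula holds at m5.

Yes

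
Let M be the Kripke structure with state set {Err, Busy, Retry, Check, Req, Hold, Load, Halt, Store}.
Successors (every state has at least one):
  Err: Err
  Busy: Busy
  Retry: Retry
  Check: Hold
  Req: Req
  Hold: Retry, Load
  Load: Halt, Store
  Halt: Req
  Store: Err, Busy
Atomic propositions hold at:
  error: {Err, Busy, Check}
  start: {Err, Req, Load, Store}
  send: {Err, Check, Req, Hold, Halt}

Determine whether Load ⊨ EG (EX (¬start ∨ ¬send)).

Sat(¬start) = {Busy, Retry, Check, Hold, Halt}
Sat(¬send) = {Busy, Retry, Load, Store}
Sat(¬start ∨ ¬send) = {Busy, Retry, Check, Hold, Load, Halt, Store}
Sat(EX (¬start ∨ ¬send)) = {s : some successor in {Busy, Retry, Check, Hold, Load, Halt, Store}} = {Busy, Retry, Check, Hold, Load, Store}
EG (EX (¬start ∨ ¬send)): greatest fixpoint, start Z0 = {Busy, Retry, Check, Hold, Load, Store}, keep only states in Sat with some successor in Z. Already a fixed point.
Sat(EG (EX (¬start ∨ ¬send))) = {Busy, Retry, Check, Hold, Load, Store}
Load ∈ Sat(EG (EX (¬start ∨ ¬send))) = {Busy, Retry, Check, Hold, Load, Store}, so the formula holds at Load.

Yes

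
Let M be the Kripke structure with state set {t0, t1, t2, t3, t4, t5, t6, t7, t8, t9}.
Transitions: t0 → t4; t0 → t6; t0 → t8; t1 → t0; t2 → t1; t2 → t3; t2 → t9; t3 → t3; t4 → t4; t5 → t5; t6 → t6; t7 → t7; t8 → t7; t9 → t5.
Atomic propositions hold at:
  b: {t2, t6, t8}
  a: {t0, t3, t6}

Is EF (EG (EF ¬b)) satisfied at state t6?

Sat(¬b) = {t0, t1, t3, t4, t5, t7, t9}
EF ¬b: least fixpoint, start Z0 = {t0, t1, t3, t4, t5, t7, t9}, add states with some successor in Z. Z1 = {t0, t1, t2, t3, t4, t5, t7, t8, t9}; fixed.
Sat(EF ¬b) = {t0, t1, t2, t3, t4, t5, t7, t8, t9}
EG (EF ¬b): greatest fixpoint, start Z0 = {t0, t1, t2, t3, t4, t5, t7, t8, t9}, keep only states in Sat with some successor in Z. Already a fixed point.
Sat(EG (EF ¬b)) = {t0, t1, t2, t3, t4, t5, t7, t8, t9}
EF (EG (EF ¬b)): least fixpoint, start Z0 = {t0, t1, t2, t3, t4, t5, t7, t8, t9}, add states with some successor in Z. Already a fixed point.
Sat(EF (EG (EF ¬b))) = {t0, t1, t2, t3, t4, t5, t7, t8, t9}
t6 ∉ Sat(EF (EG (EF ¬b))) = {t0, t1, t2, t3, t4, t5, t7, t8, t9}, so the formula does not hold at t6.

No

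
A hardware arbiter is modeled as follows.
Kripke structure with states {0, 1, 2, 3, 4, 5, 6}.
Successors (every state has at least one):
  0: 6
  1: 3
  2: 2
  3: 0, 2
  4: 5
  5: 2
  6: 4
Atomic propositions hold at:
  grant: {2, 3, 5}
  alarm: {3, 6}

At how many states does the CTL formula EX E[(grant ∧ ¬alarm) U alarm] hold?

Sat(¬alarm) = {0, 1, 2, 4, 5}
Sat(grant ∧ ¬alarm) = {2, 5}
E[(grant ∧ ¬alarm) U alarm]: least fixpoint, start Z0 = Sat(alarm) = {3, 6}, add states in Sat(grant ∧ ¬alarm) with some successor in Z. Already a fixed point.
Sat(E[(grant ∧ ¬alarm) U alarm]) = {3, 6}
Sat(EX E[(grant ∧ ¬alarm) U alarm]) = {s : some successor in {3, 6}} = {0, 1}
|Sat(EX E[(grant ∧ ¬alarm) U alarm])| = |{0, 1}| = 2.

2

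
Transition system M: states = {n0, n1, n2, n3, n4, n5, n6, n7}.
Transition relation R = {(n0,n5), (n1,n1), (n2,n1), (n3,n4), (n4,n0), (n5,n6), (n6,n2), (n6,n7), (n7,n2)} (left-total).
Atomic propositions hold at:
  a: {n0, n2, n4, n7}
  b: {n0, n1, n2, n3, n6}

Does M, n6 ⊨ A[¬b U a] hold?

No

Sat(¬b) = {n4, n5, n7}
A[¬b U a]: least fixpoint, start Z0 = Sat(a) = {n0, n2, n4, n7}, add states in Sat(¬b) with every successor in Z. Already a fixed point.
Sat(A[¬b U a]) = {n0, n2, n4, n7}
n6 ∉ Sat(A[¬b U a]) = {n0, n2, n4, n7}, so the formula does not hold at n6.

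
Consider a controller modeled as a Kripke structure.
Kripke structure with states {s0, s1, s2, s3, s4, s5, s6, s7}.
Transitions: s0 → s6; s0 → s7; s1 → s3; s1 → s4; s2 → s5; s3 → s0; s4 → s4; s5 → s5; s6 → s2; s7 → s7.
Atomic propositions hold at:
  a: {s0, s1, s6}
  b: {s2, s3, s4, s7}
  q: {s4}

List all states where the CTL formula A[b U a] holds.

{s0, s1, s3, s6}

A[b U a]: least fixpoint, start Z0 = Sat(a) = {s0, s1, s6}, add states in Sat(b) with every successor in Z. Z1 = {s0, s1, s3, s6}; fixed.
Sat(A[b U a]) = {s0, s1, s3, s6}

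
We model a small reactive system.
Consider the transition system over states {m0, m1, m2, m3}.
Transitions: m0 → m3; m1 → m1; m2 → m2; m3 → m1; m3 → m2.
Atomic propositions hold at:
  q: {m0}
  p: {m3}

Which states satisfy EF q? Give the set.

EF q: least fixpoint, start Z0 = {m0}, add states with some successor in Z. Already a fixed point.
Sat(EF q) = {m0}

{m0}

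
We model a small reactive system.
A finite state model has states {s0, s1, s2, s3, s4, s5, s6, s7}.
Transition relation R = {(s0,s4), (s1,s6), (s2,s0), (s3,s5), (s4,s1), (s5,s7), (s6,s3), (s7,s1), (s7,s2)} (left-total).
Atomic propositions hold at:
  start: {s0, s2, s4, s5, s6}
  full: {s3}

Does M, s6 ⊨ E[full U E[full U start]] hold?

E[full U start]: least fixpoint, start Z0 = Sat(start) = {s0, s2, s4, s5, s6}, add states in Sat(full) with some successor in Z. Z1 = {s0, s2, s3, s4, s5, s6}; fixed.
Sat(E[full U start]) = {s0, s2, s3, s4, s5, s6}
E[full U E[full U start]]: least fixpoint, start Z0 = Sat(E[full U start]) = {s0, s2, s3, s4, s5, s6}, add states in Sat(full) with some successor in Z. Already a fixed point.
Sat(E[full U E[full U start]]) = {s0, s2, s3, s4, s5, s6}
s6 ∈ Sat(E[full U E[full U start]]) = {s0, s2, s3, s4, s5, s6}, so the formula holds at s6.

Yes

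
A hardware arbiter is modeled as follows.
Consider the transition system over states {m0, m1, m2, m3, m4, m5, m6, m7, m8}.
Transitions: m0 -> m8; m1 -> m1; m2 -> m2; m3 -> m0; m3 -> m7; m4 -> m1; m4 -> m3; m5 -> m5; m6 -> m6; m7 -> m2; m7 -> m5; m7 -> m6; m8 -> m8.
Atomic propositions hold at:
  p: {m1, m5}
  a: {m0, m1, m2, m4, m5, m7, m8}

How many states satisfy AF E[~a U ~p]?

7

Sat(~a) = {m3, m6}
Sat(~p) = {m0, m2, m3, m4, m6, m7, m8}
E[~a U ~p]: least fixpoint, start Z0 = Sat(~p) = {m0, m2, m3, m4, m6, m7, m8}, add states in Sat(~a) with some successor in Z. Already a fixed point.
Sat(E[~a U ~p]) = {m0, m2, m3, m4, m6, m7, m8}
AF E[~a U ~p]: least fixpoint, start Z0 = {m0, m2, m3, m4, m6, m7, m8}, add states with every successor in Z. Already a fixed point.
Sat(AF E[~a U ~p]) = {m0, m2, m3, m4, m6, m7, m8}
|Sat(AF E[~a U ~p])| = |{m0, m2, m3, m4, m6, m7, m8}| = 7.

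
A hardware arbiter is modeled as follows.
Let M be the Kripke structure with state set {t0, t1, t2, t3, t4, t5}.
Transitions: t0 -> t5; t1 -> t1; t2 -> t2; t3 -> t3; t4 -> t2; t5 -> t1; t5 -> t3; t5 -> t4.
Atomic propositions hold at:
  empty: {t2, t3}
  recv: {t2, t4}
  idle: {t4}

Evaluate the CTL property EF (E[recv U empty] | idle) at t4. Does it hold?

E[recv U empty]: least fixpoint, start Z0 = Sat(empty) = {t2, t3}, add states in Sat(recv) with some successor in Z. Z1 = {t2, t3, t4}; fixed.
Sat(E[recv U empty]) = {t2, t3, t4}
Sat(E[recv U empty] | idle) = {t2, t3, t4}
EF (E[recv U empty] | idle): least fixpoint, start Z0 = {t2, t3, t4}, add states with some successor in Z. Z1 = {t2, t3, t4, t5}; Z2 = {t0, t2, t3, t4, t5}; fixed.
Sat(EF (E[recv U empty] | idle)) = {t0, t2, t3, t4, t5}
t4 ∈ Sat(EF (E[recv U empty] | idle)) = {t0, t2, t3, t4, t5}, so the formula holds at t4.

Yes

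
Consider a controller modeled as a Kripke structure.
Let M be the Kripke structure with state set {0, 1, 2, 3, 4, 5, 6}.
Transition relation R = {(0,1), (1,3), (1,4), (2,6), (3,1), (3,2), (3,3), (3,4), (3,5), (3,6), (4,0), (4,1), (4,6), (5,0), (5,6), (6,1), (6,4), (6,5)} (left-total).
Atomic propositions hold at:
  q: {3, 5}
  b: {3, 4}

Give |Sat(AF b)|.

4

AF b: least fixpoint, start Z0 = {3, 4}, add states with every successor in Z. Z1 = {1, 3, 4}; Z2 = {0, 1, 3, 4}; fixed.
Sat(AF b) = {0, 1, 3, 4}
|Sat(AF b)| = |{0, 1, 3, 4}| = 4.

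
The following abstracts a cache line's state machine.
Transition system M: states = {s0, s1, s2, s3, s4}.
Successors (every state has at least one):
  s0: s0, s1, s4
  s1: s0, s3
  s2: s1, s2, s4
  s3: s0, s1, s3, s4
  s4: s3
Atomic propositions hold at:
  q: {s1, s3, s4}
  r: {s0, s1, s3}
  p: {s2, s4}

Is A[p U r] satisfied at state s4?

A[p U r]: least fixpoint, start Z0 = Sat(r) = {s0, s1, s3}, add states in Sat(p) with every successor in Z. Z1 = {s0, s1, s3, s4}; fixed.
Sat(A[p U r]) = {s0, s1, s3, s4}
s4 ∈ Sat(A[p U r]) = {s0, s1, s3, s4}, so the formula holds at s4.

Yes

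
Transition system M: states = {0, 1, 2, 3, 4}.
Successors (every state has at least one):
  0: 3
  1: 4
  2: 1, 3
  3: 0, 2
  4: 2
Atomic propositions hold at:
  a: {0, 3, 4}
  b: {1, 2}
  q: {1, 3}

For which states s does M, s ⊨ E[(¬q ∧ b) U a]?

{0, 2, 3, 4}

Sat(¬q) = {0, 2, 4}
Sat(¬q ∧ b) = {2}
E[(¬q ∧ b) U a]: least fixpoint, start Z0 = Sat(a) = {0, 3, 4}, add states in Sat(¬q ∧ b) with some successor in Z. Z1 = {0, 2, 3, 4}; fixed.
Sat(E[(¬q ∧ b) U a]) = {0, 2, 3, 4}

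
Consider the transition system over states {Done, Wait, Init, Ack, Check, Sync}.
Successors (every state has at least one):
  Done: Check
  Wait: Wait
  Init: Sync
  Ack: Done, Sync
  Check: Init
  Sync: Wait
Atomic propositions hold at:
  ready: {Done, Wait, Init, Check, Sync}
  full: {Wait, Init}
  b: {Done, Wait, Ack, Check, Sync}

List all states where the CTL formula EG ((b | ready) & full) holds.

Sat(b | ready) = {Done, Wait, Init, Ack, Check, Sync}
Sat((b | ready) & full) = {Wait, Init}
EG ((b | ready) & full): greatest fixpoint, start Z0 = {Wait, Init}, keep only states in Sat with some successor in Z. Z1 = {Wait}; fixed.
Sat(EG ((b | ready) & full)) = {Wait}

{Wait}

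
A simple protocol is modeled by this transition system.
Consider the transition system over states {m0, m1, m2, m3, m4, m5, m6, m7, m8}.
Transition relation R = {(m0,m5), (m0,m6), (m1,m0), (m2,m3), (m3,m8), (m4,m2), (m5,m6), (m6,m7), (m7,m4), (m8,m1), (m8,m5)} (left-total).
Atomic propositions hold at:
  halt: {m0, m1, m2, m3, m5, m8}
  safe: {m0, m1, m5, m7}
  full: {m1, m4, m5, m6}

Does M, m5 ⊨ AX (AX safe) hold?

Yes

Sat(AX safe) = {s : every successor in {m0, m1, m5, m7}} = {m1, m6, m8}
Sat(AX (AX safe)) = {s : every successor in {m1, m6, m8}} = {m3, m5}
m5 ∈ Sat(AX (AX safe)) = {m3, m5}, so the formula holds at m5.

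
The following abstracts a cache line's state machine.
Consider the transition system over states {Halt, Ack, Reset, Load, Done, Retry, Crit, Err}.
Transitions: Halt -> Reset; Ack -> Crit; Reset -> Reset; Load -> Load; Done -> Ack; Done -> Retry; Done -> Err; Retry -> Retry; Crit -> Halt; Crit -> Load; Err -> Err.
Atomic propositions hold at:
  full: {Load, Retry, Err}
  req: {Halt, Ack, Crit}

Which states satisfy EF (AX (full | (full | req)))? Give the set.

Sat(full | req) = {Halt, Ack, Load, Retry, Crit, Err}
Sat(full | (full | req)) = {Halt, Ack, Load, Retry, Crit, Err}
Sat(AX (full | (full | req))) = {s : every successor in {Halt, Ack, Load, Retry, Crit, Err}} = {Ack, Load, Done, Retry, Crit, Err}
EF (AX (full | (full | req))): least fixpoint, start Z0 = {Ack, Load, Done, Retry, Crit, Err}, add states with some successor in Z. Already a fixed point.
Sat(EF (AX (full | (full | req)))) = {Ack, Load, Done, Retry, Crit, Err}

{Ack, Load, Done, Retry, Crit, Err}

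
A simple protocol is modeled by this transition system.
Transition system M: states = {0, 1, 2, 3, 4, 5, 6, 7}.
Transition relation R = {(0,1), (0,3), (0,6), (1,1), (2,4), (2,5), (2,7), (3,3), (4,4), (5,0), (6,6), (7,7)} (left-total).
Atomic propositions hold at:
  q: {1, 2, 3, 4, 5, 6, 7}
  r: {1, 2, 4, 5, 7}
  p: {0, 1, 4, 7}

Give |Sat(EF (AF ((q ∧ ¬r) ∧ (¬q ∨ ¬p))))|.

Sat(¬r) = {0, 3, 6}
Sat(q ∧ ¬r) = {3, 6}
Sat(¬q) = {0}
Sat(¬p) = {2, 3, 5, 6}
Sat(¬q ∨ ¬p) = {0, 2, 3, 5, 6}
Sat((q ∧ ¬r) ∧ (¬q ∨ ¬p)) = {3, 6}
AF ((q ∧ ¬r) ∧ (¬q ∨ ¬p)): least fixpoint, start Z0 = {3, 6}, add states with every successor in Z. Already a fixed point.
Sat(AF ((q ∧ ¬r) ∧ (¬q ∨ ¬p))) = {3, 6}
EF (AF ((q ∧ ¬r) ∧ (¬q ∨ ¬p))): least fixpoint, start Z0 = {3, 6}, add states with some successor in Z. Z1 = {0, 3, 6}; Z2 = {0, 3, 5, 6}; Z3 = {0, 2, 3, 5, 6}; fixed.
Sat(EF (AF ((q ∧ ¬r) ∧ (¬q ∨ ¬p)))) = {0, 2, 3, 5, 6}
|Sat(EF (AF ((q ∧ ¬r) ∧ (¬q ∨ ¬p))))| = |{0, 2, 3, 5, 6}| = 5.

5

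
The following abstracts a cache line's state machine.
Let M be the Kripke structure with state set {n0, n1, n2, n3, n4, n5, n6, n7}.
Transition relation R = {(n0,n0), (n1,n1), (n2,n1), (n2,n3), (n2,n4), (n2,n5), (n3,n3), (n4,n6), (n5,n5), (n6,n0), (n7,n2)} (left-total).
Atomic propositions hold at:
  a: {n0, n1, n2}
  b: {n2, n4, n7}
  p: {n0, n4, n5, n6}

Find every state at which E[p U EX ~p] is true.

Sat(~p) = {n1, n2, n3, n7}
Sat(EX ~p) = {s : some successor in {n1, n2, n3, n7}} = {n1, n2, n3, n7}
E[p U EX ~p]: least fixpoint, start Z0 = Sat(EX ~p) = {n1, n2, n3, n7}, add states in Sat(p) with some successor in Z. Already a fixed point.
Sat(E[p U EX ~p]) = {n1, n2, n3, n7}

{n1, n2, n3, n7}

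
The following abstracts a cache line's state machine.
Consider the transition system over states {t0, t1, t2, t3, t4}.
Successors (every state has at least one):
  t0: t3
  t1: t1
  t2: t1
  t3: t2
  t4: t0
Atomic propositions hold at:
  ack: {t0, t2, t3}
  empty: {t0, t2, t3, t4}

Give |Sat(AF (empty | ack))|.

Sat(empty | ack) = {t0, t2, t3, t4}
AF (empty | ack): least fixpoint, start Z0 = {t0, t2, t3, t4}, add states with every successor in Z. Already a fixed point.
Sat(AF (empty | ack)) = {t0, t2, t3, t4}
|Sat(AF (empty | ack))| = |{t0, t2, t3, t4}| = 4.

4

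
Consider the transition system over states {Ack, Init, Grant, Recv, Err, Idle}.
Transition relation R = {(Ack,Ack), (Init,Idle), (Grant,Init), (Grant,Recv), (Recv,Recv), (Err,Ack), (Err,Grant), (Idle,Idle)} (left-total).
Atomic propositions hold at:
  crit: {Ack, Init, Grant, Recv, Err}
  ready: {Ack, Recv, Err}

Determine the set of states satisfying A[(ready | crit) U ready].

{Ack, Recv, Err}

Sat(ready | crit) = {Ack, Init, Grant, Recv, Err}
A[(ready | crit) U ready]: least fixpoint, start Z0 = Sat(ready) = {Ack, Recv, Err}, add states in Sat(ready | crit) with every successor in Z. Already a fixed point.
Sat(A[(ready | crit) U ready]) = {Ack, Recv, Err}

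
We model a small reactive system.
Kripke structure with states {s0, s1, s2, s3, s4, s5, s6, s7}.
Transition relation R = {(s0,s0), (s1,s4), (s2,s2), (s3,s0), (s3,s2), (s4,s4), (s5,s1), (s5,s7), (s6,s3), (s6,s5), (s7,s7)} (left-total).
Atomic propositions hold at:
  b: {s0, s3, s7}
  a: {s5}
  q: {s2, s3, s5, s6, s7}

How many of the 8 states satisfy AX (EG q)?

3

EG q: greatest fixpoint, start Z0 = {s2, s3, s5, s6, s7}, keep only states in Sat with some successor in Z. Already a fixed point.
Sat(EG q) = {s2, s3, s5, s6, s7}
Sat(AX (EG q)) = {s : every successor in {s2, s3, s5, s6, s7}} = {s2, s6, s7}
|Sat(AX (EG q))| = |{s2, s6, s7}| = 3.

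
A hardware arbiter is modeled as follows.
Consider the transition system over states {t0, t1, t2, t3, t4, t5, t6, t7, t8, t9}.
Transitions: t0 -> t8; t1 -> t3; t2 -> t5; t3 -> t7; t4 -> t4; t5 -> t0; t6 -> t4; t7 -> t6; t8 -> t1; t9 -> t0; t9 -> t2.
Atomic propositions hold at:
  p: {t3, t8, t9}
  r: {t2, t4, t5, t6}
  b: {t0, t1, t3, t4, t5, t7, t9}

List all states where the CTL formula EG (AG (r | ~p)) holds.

Sat(~p) = {t0, t1, t2, t4, t5, t6, t7}
Sat(r | ~p) = {t0, t1, t2, t4, t5, t6, t7}
AG (r | ~p): greatest fixpoint, start Z0 = {t0, t1, t2, t4, t5, t6, t7}, keep only states in Sat with every successor in Z. Z1 = {t2, t4, t5, t6, t7}; Z2 = {t2, t4, t6, t7}; Z3 = {t4, t6, t7}; fixed.
Sat(AG (r | ~p)) = {t4, t6, t7}
EG (AG (r | ~p)): greatest fixpoint, start Z0 = {t4, t6, t7}, keep only states in Sat with some successor in Z. Already a fixed point.
Sat(EG (AG (r | ~p))) = {t4, t6, t7}

{t4, t6, t7}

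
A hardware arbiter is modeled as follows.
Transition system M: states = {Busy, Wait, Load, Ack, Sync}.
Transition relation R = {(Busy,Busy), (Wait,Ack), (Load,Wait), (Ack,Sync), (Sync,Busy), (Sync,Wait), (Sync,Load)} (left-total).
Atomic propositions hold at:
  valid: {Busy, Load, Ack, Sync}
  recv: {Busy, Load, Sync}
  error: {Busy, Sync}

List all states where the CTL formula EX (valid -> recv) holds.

{Busy, Load, Ack, Sync}

Sat(valid -> recv) = {Busy, Wait, Load, Sync}
Sat(EX (valid -> recv)) = {s : some successor in {Busy, Wait, Load, Sync}} = {Busy, Load, Ack, Sync}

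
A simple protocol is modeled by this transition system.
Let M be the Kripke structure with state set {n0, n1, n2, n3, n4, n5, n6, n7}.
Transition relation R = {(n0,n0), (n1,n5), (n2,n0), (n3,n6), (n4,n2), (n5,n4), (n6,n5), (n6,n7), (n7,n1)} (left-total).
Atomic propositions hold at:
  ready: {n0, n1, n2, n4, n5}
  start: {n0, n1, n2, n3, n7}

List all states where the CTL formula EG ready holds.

EG ready: greatest fixpoint, start Z0 = {n0, n1, n2, n4, n5}, keep only states in Sat with some successor in Z. Already a fixed point.
Sat(EG ready) = {n0, n1, n2, n4, n5}

{n0, n1, n2, n4, n5}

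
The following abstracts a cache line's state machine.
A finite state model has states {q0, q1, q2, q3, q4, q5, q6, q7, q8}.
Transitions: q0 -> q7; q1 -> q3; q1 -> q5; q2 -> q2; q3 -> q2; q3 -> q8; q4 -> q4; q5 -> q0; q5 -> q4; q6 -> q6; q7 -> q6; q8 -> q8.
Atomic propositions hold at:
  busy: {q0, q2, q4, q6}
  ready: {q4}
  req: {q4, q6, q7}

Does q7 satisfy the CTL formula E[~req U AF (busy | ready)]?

Sat(~req) = {q0, q1, q2, q3, q5, q8}
Sat(busy | ready) = {q0, q2, q4, q6}
AF (busy | ready): least fixpoint, start Z0 = {q0, q2, q4, q6}, add states with every successor in Z. Z1 = {q0, q2, q4, q5, q6, q7}; fixed.
Sat(AF (busy | ready)) = {q0, q2, q4, q5, q6, q7}
E[~req U AF (busy | ready)]: least fixpoint, start Z0 = Sat(AF (busy | ready)) = {q0, q2, q4, q5, q6, q7}, add states in Sat(~req) with some successor in Z. Z1 = {q0, q1, q2, q3, q4, q5, q6, q7}; fixed.
Sat(E[~req U AF (busy | ready)]) = {q0, q1, q2, q3, q4, q5, q6, q7}
q7 ∈ Sat(E[~req U AF (busy | ready)]) = {q0, q1, q2, q3, q4, q5, q6, q7}, so the formula holds at q7.

Yes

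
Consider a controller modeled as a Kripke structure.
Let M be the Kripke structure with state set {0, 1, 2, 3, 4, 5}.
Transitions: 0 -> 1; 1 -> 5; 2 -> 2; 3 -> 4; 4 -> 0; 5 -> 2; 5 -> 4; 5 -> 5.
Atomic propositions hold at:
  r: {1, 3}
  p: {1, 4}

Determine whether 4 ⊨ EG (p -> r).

Sat(p -> r) = {0, 1, 2, 3, 5}
EG (p -> r): greatest fixpoint, start Z0 = {0, 1, 2, 3, 5}, keep only states in Sat with some successor in Z. Z1 = {0, 1, 2, 5}; fixed.
Sat(EG (p -> r)) = {0, 1, 2, 5}
4 ∉ Sat(EG (p -> r)) = {0, 1, 2, 5}, so the formula does not hold at 4.

No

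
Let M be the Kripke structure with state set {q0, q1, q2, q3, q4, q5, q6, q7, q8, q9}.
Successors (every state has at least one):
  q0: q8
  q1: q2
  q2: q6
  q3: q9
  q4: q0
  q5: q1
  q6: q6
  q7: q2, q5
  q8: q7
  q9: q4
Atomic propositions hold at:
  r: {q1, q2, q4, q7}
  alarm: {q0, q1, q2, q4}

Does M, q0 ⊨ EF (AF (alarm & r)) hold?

Sat(alarm & r) = {q1, q2, q4}
AF (alarm & r): least fixpoint, start Z0 = {q1, q2, q4}, add states with every successor in Z. Z1 = {q1, q2, q4, q5, q9}; Z2 = {q1, q2, q3, q4, q5, q7, q9}; Z3 = {q1, q2, q3, q4, q5, q7, q8, q9}; Z4 = {q0, q1, q2, q3, q4, q5, q7, q8, q9}; fixed.
Sat(AF (alarm & r)) = {q0, q1, q2, q3, q4, q5, q7, q8, q9}
EF (AF (alarm & r)): least fixpoint, start Z0 = {q0, q1, q2, q3, q4, q5, q7, q8, q9}, add states with some successor in Z. Already a fixed point.
Sat(EF (AF (alarm & r))) = {q0, q1, q2, q3, q4, q5, q7, q8, q9}
q0 ∈ Sat(EF (AF (alarm & r))) = {q0, q1, q2, q3, q4, q5, q7, q8, q9}, so the formula holds at q0.

Yes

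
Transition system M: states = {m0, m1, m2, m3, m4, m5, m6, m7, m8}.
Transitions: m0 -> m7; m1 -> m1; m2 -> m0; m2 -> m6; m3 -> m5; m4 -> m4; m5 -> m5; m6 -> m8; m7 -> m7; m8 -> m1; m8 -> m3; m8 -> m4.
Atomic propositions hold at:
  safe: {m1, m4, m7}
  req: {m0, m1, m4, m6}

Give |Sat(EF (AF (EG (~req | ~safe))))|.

Sat(~req) = {m2, m3, m5, m7, m8}
Sat(~safe) = {m0, m2, m3, m5, m6, m8}
Sat(~req | ~safe) = {m0, m2, m3, m5, m6, m7, m8}
EG (~req | ~safe): greatest fixpoint, start Z0 = {m0, m2, m3, m5, m6, m7, m8}, keep only states in Sat with some successor in Z. Already a fixed point.
Sat(EG (~req | ~safe)) = {m0, m2, m3, m5, m6, m7, m8}
AF (EG (~req | ~safe)): least fixpoint, start Z0 = {m0, m2, m3, m5, m6, m7, m8}, add states with every successor in Z. Already a fixed point.
Sat(AF (EG (~req | ~safe))) = {m0, m2, m3, m5, m6, m7, m8}
EF (AF (EG (~req | ~safe))): least fixpoint, start Z0 = {m0, m2, m3, m5, m6, m7, m8}, add states with some successor in Z. Already a fixed point.
Sat(EF (AF (EG (~req | ~safe)))) = {m0, m2, m3, m5, m6, m7, m8}
|Sat(EF (AF (EG (~req | ~safe))))| = |{m0, m2, m3, m5, m6, m7, m8}| = 7.

7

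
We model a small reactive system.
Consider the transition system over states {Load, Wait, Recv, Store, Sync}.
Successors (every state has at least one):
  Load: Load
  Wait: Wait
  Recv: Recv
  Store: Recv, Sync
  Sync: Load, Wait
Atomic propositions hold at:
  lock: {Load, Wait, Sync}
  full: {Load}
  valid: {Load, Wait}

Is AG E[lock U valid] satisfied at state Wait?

E[lock U valid]: least fixpoint, start Z0 = Sat(valid) = {Load, Wait}, add states in Sat(lock) with some successor in Z. Z1 = {Load, Wait, Sync}; fixed.
Sat(E[lock U valid]) = {Load, Wait, Sync}
AG E[lock U valid]: greatest fixpoint, start Z0 = {Load, Wait, Sync}, keep only states in Sat with every successor in Z. Already a fixed point.
Sat(AG E[lock U valid]) = {Load, Wait, Sync}
Wait ∈ Sat(AG E[lock U valid]) = {Load, Wait, Sync}, so the formula holds at Wait.

Yes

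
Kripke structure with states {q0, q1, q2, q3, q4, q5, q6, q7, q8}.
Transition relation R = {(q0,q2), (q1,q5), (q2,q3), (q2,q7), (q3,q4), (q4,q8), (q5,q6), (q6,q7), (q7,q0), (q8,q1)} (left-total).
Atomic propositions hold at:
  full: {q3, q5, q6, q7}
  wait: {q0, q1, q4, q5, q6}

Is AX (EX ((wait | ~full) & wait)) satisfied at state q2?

Sat(~full) = {q0, q1, q2, q4, q8}
Sat(wait | ~full) = {q0, q1, q2, q4, q5, q6, q8}
Sat((wait | ~full) & wait) = {q0, q1, q4, q5, q6}
Sat(EX ((wait | ~full) & wait)) = {s : some successor in {q0, q1, q4, q5, q6}} = {q1, q3, q5, q7, q8}
Sat(AX (EX ((wait | ~full) & wait))) = {s : every successor in {q1, q3, q5, q7, q8}} = {q1, q2, q4, q6, q8}
q2 ∈ Sat(AX (EX ((wait | ~full) & wait))) = {q1, q2, q4, q6, q8}, so the formula holds at q2.

Yes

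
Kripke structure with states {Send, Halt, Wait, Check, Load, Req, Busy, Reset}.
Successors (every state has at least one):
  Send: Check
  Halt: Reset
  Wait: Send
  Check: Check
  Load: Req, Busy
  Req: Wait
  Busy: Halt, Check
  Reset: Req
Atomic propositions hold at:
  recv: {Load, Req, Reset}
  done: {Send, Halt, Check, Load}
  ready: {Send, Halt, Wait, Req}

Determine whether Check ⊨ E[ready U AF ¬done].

Sat(¬done) = {Wait, Req, Busy, Reset}
AF ¬done: least fixpoint, start Z0 = {Wait, Req, Busy, Reset}, add states with every successor in Z. Z1 = {Halt, Wait, Load, Req, Busy, Reset}; fixed.
Sat(AF ¬done) = {Halt, Wait, Load, Req, Busy, Reset}
E[ready U AF ¬done]: least fixpoint, start Z0 = Sat(AF ¬done) = {Halt, Wait, Load, Req, Busy, Reset}, add states in Sat(ready) with some successor in Z. Already a fixed point.
Sat(E[ready U AF ¬done]) = {Halt, Wait, Load, Req, Busy, Reset}
Check ∉ Sat(E[ready U AF ¬done]) = {Halt, Wait, Load, Req, Busy, Reset}, so the formula does not hold at Check.

No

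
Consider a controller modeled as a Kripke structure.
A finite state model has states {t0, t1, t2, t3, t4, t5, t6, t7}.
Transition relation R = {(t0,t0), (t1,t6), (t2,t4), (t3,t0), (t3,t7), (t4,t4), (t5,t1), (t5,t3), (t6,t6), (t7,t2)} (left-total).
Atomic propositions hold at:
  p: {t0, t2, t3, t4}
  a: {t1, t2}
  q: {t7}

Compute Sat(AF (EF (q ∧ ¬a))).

{t3, t5, t7}

Sat(¬a) = {t0, t3, t4, t5, t6, t7}
Sat(q ∧ ¬a) = {t7}
EF (q ∧ ¬a): least fixpoint, start Z0 = {t7}, add states with some successor in Z. Z1 = {t3, t7}; Z2 = {t3, t5, t7}; fixed.
Sat(EF (q ∧ ¬a)) = {t3, t5, t7}
AF (EF (q ∧ ¬a)): least fixpoint, start Z0 = {t3, t5, t7}, add states with every successor in Z. Already a fixed point.
Sat(AF (EF (q ∧ ¬a))) = {t3, t5, t7}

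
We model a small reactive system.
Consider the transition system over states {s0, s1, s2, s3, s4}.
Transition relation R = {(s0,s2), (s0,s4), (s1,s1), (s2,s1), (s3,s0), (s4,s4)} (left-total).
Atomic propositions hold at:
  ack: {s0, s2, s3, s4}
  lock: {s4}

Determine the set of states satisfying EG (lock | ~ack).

Sat(~ack) = {s1}
Sat(lock | ~ack) = {s1, s4}
EG (lock | ~ack): greatest fixpoint, start Z0 = {s1, s4}, keep only states in Sat with some successor in Z. Already a fixed point.
Sat(EG (lock | ~ack)) = {s1, s4}

{s1, s4}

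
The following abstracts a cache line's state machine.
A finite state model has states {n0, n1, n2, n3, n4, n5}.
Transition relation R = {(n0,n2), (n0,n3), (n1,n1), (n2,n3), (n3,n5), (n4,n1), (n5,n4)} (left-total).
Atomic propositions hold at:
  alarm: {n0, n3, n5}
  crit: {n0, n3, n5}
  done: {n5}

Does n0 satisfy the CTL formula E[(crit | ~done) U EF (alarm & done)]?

Yes

Sat(~done) = {n0, n1, n2, n3, n4}
Sat(crit | ~done) = {n0, n1, n2, n3, n4, n5}
Sat(alarm & done) = {n5}
EF (alarm & done): least fixpoint, start Z0 = {n5}, add states with some successor in Z. Z1 = {n3, n5}; Z2 = {n0, n2, n3, n5}; fixed.
Sat(EF (alarm & done)) = {n0, n2, n3, n5}
E[(crit | ~done) U EF (alarm & done)]: least fixpoint, start Z0 = Sat(EF (alarm & done)) = {n0, n2, n3, n5}, add states in Sat(crit | ~done) with some successor in Z. Already a fixed point.
Sat(E[(crit | ~done) U EF (alarm & done)]) = {n0, n2, n3, n5}
n0 ∈ Sat(E[(crit | ~done) U EF (alarm & done)]) = {n0, n2, n3, n5}, so the formula holds at n0.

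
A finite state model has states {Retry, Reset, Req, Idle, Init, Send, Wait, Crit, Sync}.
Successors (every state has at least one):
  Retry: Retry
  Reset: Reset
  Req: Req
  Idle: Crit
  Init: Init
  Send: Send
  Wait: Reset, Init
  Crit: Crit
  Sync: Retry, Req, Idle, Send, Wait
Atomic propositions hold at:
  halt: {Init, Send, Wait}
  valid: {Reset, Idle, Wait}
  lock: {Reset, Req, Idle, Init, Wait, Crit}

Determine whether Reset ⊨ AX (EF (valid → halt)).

Sat(valid → halt) = {Retry, Req, Init, Send, Wait, Crit, Sync}
EF (valid → halt): least fixpoint, start Z0 = {Retry, Req, Init, Send, Wait, Crit, Sync}, add states with some successor in Z. Z1 = {Retry, Req, Idle, Init, Send, Wait, Crit, Sync}; fixed.
Sat(EF (valid → halt)) = {Retry, Req, Idle, Init, Send, Wait, Crit, Sync}
Sat(AX (EF (valid → halt))) = {s : every successor in {Retry, Req, Idle, Init, Send, Wait, Crit, Sync}} = {Retry, Req, Idle, Init, Send, Crit, Sync}
Reset ∉ Sat(AX (EF (valid → halt))) = {Retry, Req, Idle, Init, Send, Crit, Sync}, so the formula does not hold at Reset.

No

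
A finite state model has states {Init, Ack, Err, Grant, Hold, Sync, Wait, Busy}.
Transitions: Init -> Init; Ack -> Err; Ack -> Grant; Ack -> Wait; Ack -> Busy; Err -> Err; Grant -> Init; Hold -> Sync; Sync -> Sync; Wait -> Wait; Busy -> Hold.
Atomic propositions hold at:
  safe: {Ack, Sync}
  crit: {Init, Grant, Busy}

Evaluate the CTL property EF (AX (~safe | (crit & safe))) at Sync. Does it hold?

Sat(~safe) = {Init, Err, Grant, Hold, Wait, Busy}
Sat(crit & safe) = ∅
Sat(~safe | (crit & safe)) = {Init, Err, Grant, Hold, Wait, Busy}
Sat(AX (~safe | (crit & safe))) = {s : every successor in {Init, Err, Grant, Hold, Wait, Busy}} = {Init, Ack, Err, Grant, Wait, Busy}
EF (AX (~safe | (crit & safe))): least fixpoint, start Z0 = {Init, Ack, Err, Grant, Wait, Busy}, add states with some successor in Z. Already a fixed point.
Sat(EF (AX (~safe | (crit & safe)))) = {Init, Ack, Err, Grant, Wait, Busy}
Sync ∉ Sat(EF (AX (~safe | (crit & safe)))) = {Init, Ack, Err, Grant, Wait, Busy}, so the formula does not hold at Sync.

No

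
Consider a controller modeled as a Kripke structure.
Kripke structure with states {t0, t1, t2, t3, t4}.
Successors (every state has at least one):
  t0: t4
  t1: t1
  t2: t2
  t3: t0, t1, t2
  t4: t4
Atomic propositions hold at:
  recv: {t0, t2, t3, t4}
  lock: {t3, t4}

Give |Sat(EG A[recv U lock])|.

A[recv U lock]: least fixpoint, start Z0 = Sat(lock) = {t3, t4}, add states in Sat(recv) with every successor in Z. Z1 = {t0, t3, t4}; fixed.
Sat(A[recv U lock]) = {t0, t3, t4}
EG A[recv U lock]: greatest fixpoint, start Z0 = {t0, t3, t4}, keep only states in Sat with some successor in Z. Already a fixed point.
Sat(EG A[recv U lock]) = {t0, t3, t4}
|Sat(EG A[recv U lock])| = |{t0, t3, t4}| = 3.

3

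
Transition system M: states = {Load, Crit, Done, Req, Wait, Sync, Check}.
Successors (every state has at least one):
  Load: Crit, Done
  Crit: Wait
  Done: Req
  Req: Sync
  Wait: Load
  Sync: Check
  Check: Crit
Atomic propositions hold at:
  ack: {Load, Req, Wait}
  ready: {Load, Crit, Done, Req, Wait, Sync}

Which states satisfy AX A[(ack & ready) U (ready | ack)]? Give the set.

{Load, Crit, Done, Req, Wait, Check}

Sat(ack & ready) = {Load, Req, Wait}
Sat(ready | ack) = {Load, Crit, Done, Req, Wait, Sync}
A[(ack & ready) U (ready | ack)]: least fixpoint, start Z0 = Sat((ready | ack)) = {Load, Crit, Done, Req, Wait, Sync}, add states in Sat(ack & ready) with every successor in Z. Already a fixed point.
Sat(A[(ack & ready) U (ready | ack)]) = {Load, Crit, Done, Req, Wait, Sync}
Sat(AX A[(ack & ready) U (ready | ack)]) = {s : every successor in {Load, Crit, Done, Req, Wait, Sync}} = {Load, Crit, Done, Req, Wait, Check}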